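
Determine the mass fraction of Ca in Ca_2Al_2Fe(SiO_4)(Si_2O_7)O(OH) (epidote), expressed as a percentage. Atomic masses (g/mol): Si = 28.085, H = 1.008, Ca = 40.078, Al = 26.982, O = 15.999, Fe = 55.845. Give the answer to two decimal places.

M(Ca_2Al_2Fe(SiO_4)(Si_2O_7)O(OH)) = 483.215 g/mol.
Ca contributes 2 × 40.078 = 80.156 g per mole.
80.156/483.215 = 0.1659 → 16.59%.

16.59 weight percent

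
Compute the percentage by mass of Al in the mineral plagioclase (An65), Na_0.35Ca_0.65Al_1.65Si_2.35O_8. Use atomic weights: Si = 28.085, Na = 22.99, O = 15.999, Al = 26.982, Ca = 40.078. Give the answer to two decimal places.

16.33 weight percent

Formula mass = 0.35×22.99 + 0.65×40.078 + 1.65×26.982 + 2.35×28.085 + 8×15.999 = 272.609 g/mol, of which 44.520 g is Al.
So Al makes up 44.520/272.609 = 0.1633 of the mass, i.e. 16.33%.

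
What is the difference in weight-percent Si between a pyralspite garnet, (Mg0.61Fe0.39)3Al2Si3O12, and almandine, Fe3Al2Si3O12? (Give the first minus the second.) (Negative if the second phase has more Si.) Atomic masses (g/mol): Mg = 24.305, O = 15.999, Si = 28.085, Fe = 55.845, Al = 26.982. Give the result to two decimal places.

M((Mg0.61Fe0.39)3Al2Si3O12) = 440.024 g/mol, so wt% Si = 84.255/440.024 × 100 = 19.15%.
M(Fe3Al2Si3O12) = 497.742 g/mol, so wt% Si = 84.255/497.742 × 100 = 16.93%.
19.15 − 16.93 = 2.22 pp.

2.22 percentage points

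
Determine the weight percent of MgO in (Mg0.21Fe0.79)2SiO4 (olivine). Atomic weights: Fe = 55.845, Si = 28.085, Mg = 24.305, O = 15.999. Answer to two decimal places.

8.88 wt%

Molar mass of (Mg0.21Fe0.79)2SiO4 = 0.42·24.305 + 1.58·55.845 + 1·28.085 + 4·15.999 = 190.524 g/mol.
Each formula unit contains 0.42 Mg, equivalent to 0.42/1 = 0.4200 mol MgO.
M(MgO) = 1×24.305 + 1×15.999 = 40.304 g/mol.
Mass of MgO per formula unit = 0.4200 × 40.304 = 16.928 g.
MgO wt% = 16.928 / 190.524 × 100 = 8.88%.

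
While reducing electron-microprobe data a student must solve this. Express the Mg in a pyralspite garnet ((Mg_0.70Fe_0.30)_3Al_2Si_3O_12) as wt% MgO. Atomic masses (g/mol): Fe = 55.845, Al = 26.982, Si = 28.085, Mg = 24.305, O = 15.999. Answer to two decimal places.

Molar mass of (Mg_0.70Fe_0.30)_3Al_2Si_3O_12 = 2.10×24.305 + 0.90×55.845 + 2×26.982 + 3×28.085 + 12×15.999 = 431.508 g/mol.
Each formula unit contains 2.10 Mg, equivalent to 2.10/1 = 2.1000 mol MgO.
M(MgO) = 1×24.305 + 1×15.999 = 40.304 g/mol.
Mass of MgO per formula unit = 2.1000 × 40.304 = 84.638 g.
MgO wt% = 84.638 / 431.508 × 100 = 19.61%.

19.61 wt%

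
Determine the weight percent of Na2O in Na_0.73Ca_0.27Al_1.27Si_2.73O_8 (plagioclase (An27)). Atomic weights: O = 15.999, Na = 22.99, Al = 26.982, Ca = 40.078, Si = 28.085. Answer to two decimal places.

8.49 wt%

Molar mass of Na_0.73Ca_0.27Al_1.27Si_2.73O_8 = 0.73×22.99 + 0.27×40.078 + 1.27×26.982 + 2.73×28.085 + 8×15.999 = 266.535 g/mol.
Each formula unit contains 0.73 Na, equivalent to 0.73/2 = 0.3650 mol Na2O.
M(Na2O) = 2×22.99 + 1×15.999 = 61.979 g/mol.
Mass of Na2O per formula unit = 0.3650 × 61.979 = 22.622 g.
Na2O wt% = 22.622 / 266.535 × 100 = 8.49%.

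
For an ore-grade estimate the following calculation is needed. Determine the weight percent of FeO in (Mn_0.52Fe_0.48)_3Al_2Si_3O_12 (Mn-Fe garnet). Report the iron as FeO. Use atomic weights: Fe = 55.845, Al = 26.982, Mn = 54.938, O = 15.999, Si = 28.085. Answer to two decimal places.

20.84 wt%

Molar mass of (Mn_0.52Fe_0.48)_3Al_2Si_3O_12 = 1.56*54.938 + 1.44*55.845 + 2*26.982 + 3*28.085 + 12*15.999 = 496.327 g/mol.
Each formula unit contains 1.44 Fe, equivalent to 1.44/1 = 1.4400 mol FeO.
M(FeO) = 1×55.845 + 1×15.999 = 71.844 g/mol.
Mass of FeO per formula unit = 1.4400 × 71.844 = 103.455 g.
FeO wt% = 103.455 / 496.327 × 100 = 20.84%.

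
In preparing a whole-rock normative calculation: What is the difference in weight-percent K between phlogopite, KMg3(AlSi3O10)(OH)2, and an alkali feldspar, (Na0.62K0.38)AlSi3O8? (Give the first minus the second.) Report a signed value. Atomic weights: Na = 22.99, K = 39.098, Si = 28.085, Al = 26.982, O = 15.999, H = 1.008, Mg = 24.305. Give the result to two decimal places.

3.83 percentage points

First mineral: 39.098 g K in 417.254 g formula = 9.37 wt% K.
Second mineral: 14.857 g K in 268.340 g formula = 5.54 wt% K.
9.37% − 5.54% gives a difference of 3.83 percentage points.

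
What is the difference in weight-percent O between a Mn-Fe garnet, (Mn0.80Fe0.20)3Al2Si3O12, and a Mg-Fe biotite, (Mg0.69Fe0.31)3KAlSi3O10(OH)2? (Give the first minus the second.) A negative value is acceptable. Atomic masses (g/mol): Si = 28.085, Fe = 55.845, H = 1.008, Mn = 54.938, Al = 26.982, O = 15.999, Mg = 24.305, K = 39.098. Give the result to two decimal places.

O in (Mn0.80Fe0.20)3Al2Si3O12: molar mass 495.565 g/mol; 12×15.999 = 191.988 g → 38.74 wt%.
O in (Mg0.69Fe0.31)3KAlSi3O10(OH)2: molar mass 446.586 g/mol; 12×15.999 = 191.988 g → 42.99 wt%.
Difference = 38.74 − 42.99 = -4.25 percentage points.

-4.25 percentage points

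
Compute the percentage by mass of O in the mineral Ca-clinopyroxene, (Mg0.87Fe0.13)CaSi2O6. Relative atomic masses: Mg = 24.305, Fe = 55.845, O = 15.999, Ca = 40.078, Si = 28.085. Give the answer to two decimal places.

M((Mg0.87Fe0.13)CaSi2O6) = 220.647 g/mol.
O contributes 6 × 15.999 = 95.994 g per mole.
95.994/220.647 = 0.4351 → 43.51%.

43.51 mass %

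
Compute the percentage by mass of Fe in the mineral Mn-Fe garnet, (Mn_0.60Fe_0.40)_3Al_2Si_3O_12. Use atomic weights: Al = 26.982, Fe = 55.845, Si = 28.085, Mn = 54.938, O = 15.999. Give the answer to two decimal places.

Formula mass = 1.80*54.938 + 1.20*55.845 + 2*26.982 + 3*28.085 + 12*15.999 = 496.109 g/mol, of which 67.014 g is Fe.
So Fe makes up 67.014/496.109 = 0.1351 of the mass, i.e. 13.51%.

13.51 weight percent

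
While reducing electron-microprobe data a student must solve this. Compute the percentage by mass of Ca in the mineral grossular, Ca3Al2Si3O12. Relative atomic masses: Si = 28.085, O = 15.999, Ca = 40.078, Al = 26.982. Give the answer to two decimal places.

Formula mass = 3*40.078 + 2*26.982 + 3*28.085 + 12*15.999 = 450.441 g/mol, of which 120.234 g is Ca.
So Ca makes up 120.234/450.441 = 0.2669 of the mass, i.e. 26.69%.

26.69 mass %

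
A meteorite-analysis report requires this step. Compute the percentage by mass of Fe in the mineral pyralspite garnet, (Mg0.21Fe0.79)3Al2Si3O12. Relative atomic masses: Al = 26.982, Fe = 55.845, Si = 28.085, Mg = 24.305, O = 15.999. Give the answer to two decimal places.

M((Mg0.21Fe0.79)3Al2Si3O12) = 477.872 g/mol.
Fe contributes 2.37 × 55.845 = 132.353 g per mole.
132.353/477.872 = 0.2770 → 27.70%.

27.70 weight percent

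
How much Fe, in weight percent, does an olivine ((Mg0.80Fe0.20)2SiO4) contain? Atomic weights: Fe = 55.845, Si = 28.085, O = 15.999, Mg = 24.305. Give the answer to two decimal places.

M((Mg0.80Fe0.20)2SiO4) = 153.307 g/mol.
Fe contributes 0.40 × 55.845 = 22.338 g per mole.
22.338/153.307 = 0.1457 → 14.57%.

14.57 weight percent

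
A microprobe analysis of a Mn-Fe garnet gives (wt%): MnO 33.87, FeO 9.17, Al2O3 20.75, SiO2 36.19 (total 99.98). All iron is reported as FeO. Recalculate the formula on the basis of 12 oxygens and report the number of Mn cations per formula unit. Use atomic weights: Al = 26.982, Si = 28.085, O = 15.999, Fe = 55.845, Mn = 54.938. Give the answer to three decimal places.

33.87 wt% MnO ÷ 70.937 g/mol = 0.47747 mol, giving 0.47747 Mn and 0.47747 O.
9.17 wt% FeO ÷ 71.844 g/mol = 0.12764 mol, giving 0.12764 Fe and 0.12764 O.
20.75 wt% Al2O3 ÷ 101.961 g/mol = 0.20351 mol, giving 0.40702 Al and 0.61053 O.
36.19 wt% SiO2 ÷ 60.083 g/mol = 0.60233 mol, giving 0.60233 Si and 1.20466 O.
Oxygen sums to 2.42030; scaling by 12/2.42030 = 4.95806 puts the formula on 12 O.
Mn: 0.47747 × 4.95806 = 2.367 atoms per formula unit.

2.367 Mn apfu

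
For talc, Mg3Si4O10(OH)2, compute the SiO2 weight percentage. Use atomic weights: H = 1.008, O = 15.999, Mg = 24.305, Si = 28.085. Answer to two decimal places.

63.37 wt%

M(Mg3Si4O10(OH)2) = 379.259 g/mol; M(SiO2) = 60.083 g/mol.
Moles SiO2 per formula unit = 4 Si ÷ 1 = 4.0000.
SiO2 fraction = (4.0000 × 60.083) / 379.259 = 240.332/379.259 = 0.6337.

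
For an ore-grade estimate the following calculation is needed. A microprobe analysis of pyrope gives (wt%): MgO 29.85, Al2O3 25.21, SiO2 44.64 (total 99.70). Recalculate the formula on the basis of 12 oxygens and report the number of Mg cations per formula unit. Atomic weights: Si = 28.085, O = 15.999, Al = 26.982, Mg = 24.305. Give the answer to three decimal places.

2.994 Mg apfu

29.85 wt% MgO ÷ 40.304 g/mol = 0.74062 mol, giving 0.74062 Mg and 0.74062 O.
25.21 wt% Al2O3 ÷ 101.961 g/mol = 0.24725 mol, giving 0.49450 Al and 0.74175 O.
44.64 wt% SiO2 ÷ 60.083 g/mol = 0.74297 mol, giving 0.74297 Si and 1.48594 O.
Oxygen sums to 2.96831; scaling by 12/2.96831 = 4.04270 puts the formula on 12 O.
Mg: 0.74062 × 4.04270 = 2.994 atoms per formula unit.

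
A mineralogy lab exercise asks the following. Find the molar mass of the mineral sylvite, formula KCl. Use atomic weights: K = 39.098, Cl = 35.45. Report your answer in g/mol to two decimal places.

M = 1*39.098 + 1*35.45

74.55 g/mol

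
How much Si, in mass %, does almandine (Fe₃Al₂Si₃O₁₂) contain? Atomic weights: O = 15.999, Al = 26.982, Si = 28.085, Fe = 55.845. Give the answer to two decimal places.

Molar mass of Fe₃Al₂Si₃O₁₂: 3×55.845 + 2×26.982 + 3×28.085 + 12×15.999 = 497.742 g/mol.
Mass of Si per formula unit: 3 × 28.085 = 84.255 g.
Weight fraction Si = 84.255 / 497.742 = 0.1693.

16.93 mass %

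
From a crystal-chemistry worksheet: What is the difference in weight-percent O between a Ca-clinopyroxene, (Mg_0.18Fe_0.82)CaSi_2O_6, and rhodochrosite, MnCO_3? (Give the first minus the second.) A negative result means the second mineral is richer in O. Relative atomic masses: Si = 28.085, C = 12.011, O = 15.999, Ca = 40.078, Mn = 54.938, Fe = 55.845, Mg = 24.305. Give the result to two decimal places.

-2.16 percentage points

First mineral: 95.994 g O in 242.410 g formula = 39.60 wt% O.
Second mineral: 47.997 g O in 114.946 g formula = 41.76 wt% O.
39.60% − 41.76% gives a difference of -2.16 percentage points.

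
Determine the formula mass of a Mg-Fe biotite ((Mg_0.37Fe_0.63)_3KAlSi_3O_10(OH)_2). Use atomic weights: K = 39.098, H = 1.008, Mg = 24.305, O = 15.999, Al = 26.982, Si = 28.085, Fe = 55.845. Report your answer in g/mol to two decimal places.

The formula mass is the sum 1.11·24.305 + 1.89·55.845 + 1·39.098 + 1·26.982 + 3·28.085 + 12·15.999 + 2·1.008.

476.86 g/mol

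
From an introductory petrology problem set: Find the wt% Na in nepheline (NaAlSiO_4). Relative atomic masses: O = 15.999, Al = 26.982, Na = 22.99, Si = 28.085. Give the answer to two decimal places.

16.18 weight percent

Formula mass = 1*22.99 + 1*26.982 + 1*28.085 + 4*15.999 = 142.053 g/mol, of which 22.990 g is Na.
So Na makes up 22.990/142.053 = 0.1618 of the mass, i.e. 16.18%.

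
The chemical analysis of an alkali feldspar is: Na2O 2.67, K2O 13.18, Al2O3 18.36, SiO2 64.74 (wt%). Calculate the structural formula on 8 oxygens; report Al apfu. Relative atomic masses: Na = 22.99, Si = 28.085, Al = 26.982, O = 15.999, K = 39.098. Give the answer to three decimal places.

Na2O (M=61.979): mol = 0.04308; Na = 0.08616, O = 0.04308.
K2O (M=94.195): mol = 0.13992; K = 0.27984, O = 0.13992.
Al2O3 (M=101.961): mol = 0.18007; Al = 0.36014, O = 0.54021.
SiO2 (M=60.083): mol = 1.07751; Si = 1.07751, O = 2.15502.
ΣO = 2.87823; factor = 8/ΣO = 2.77949.
Al apfu = 0.36014 × 2.77949 = 1.001.

1.001 Al apfu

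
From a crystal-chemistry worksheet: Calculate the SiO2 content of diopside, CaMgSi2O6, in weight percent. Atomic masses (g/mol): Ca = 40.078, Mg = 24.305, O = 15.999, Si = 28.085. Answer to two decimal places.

M(CaMgSi2O6) = 216.547 g/mol; M(SiO2) = 60.083 g/mol.
Moles SiO2 per formula unit = 2 Si ÷ 1 = 2.0000.
SiO2 fraction = (2.0000 × 60.083) / 216.547 = 120.166/216.547 = 0.5549.

55.49 wt%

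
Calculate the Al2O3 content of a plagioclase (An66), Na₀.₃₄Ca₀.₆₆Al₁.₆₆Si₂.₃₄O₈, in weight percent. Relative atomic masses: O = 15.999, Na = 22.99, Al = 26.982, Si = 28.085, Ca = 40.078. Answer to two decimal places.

Molar mass of Na₀.₃₄Ca₀.₆₆Al₁.₆₆Si₂.₃₄O₈ = 0.34×22.99 + 0.66×40.078 + 1.66×26.982 + 2.34×28.085 + 8×15.999 = 272.769 g/mol.
Each formula unit contains 1.66 Al, equivalent to 1.66/2 = 0.8300 mol Al2O3.
M(Al2O3) = 2×26.982 + 3×15.999 = 101.961 g/mol.
Mass of Al2O3 per formula unit = 0.8300 × 101.961 = 84.628 g.
Al2O3 wt% = 84.628 / 272.769 × 100 = 31.03%.

31.03 wt%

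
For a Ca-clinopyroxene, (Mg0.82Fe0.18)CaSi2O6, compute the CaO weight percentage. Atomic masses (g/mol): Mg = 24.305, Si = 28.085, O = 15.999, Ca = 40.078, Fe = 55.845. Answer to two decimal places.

25.23 wt%

Formula mass = 222.224 g/mol.
1 Ca → 1.0000 mol CaO per formula unit; M(CaO) = 56.077, so CaO mass = 56.077 g.
56.077/222.224 × 100 = 25.23 wt%.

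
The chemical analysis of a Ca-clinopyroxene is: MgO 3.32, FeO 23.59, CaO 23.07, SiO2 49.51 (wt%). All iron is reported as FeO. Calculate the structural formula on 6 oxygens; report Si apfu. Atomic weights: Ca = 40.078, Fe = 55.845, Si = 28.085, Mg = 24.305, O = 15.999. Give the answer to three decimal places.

3.32 wt% MgO ÷ 40.304 g/mol = 0.08237 mol, giving 0.08237 Mg and 0.08237 O.
23.59 wt% FeO ÷ 71.844 g/mol = 0.32835 mol, giving 0.32835 Fe and 0.32835 O.
23.07 wt% CaO ÷ 56.077 g/mol = 0.41140 mol, giving 0.41140 Ca and 0.41140 O.
49.51 wt% SiO2 ÷ 60.083 g/mol = 0.82403 mol, giving 0.82403 Si and 1.64806 O.
Oxygen sums to 2.47018; scaling by 6/2.47018 = 2.42897 puts the formula on 6 O.
Si: 0.82403 × 2.42897 = 2.002 atoms per formula unit.

2.002 Si apfu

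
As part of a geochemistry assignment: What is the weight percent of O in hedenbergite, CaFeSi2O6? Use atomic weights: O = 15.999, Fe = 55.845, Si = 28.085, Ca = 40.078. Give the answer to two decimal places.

M(CaFeSi2O6) = 248.087 g/mol.
O contributes 6 × 15.999 = 95.994 g per mole.
95.994/248.087 = 0.3869 → 38.69%.

38.69 mass %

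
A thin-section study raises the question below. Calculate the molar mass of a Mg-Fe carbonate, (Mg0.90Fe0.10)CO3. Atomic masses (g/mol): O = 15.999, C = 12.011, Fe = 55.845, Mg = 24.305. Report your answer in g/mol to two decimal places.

87.47 g/mol

The formula mass is the sum 0.90*24.305 + 0.10*55.845 + 1*12.011 + 3*15.999.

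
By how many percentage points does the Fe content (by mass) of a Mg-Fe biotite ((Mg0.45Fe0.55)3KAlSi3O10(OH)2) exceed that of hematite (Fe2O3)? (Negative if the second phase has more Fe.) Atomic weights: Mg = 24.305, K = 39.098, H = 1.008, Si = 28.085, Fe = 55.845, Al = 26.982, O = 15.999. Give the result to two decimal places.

-50.31 percentage points

Fe in (Mg0.45Fe0.55)3KAlSi3O10(OH)2: molar mass 469.295 g/mol; 1.65×55.845 = 92.144 g → 19.63 wt%.
Fe in Fe2O3: molar mass 159.687 g/mol; 2×55.845 = 111.690 g → 69.94 wt%.
Difference = 19.63 − 69.94 = -50.31 percentage points.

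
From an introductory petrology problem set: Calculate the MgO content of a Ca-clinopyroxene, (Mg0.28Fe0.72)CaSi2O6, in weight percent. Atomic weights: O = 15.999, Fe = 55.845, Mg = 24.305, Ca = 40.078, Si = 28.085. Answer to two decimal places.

4.72 wt%

M((Mg0.28Fe0.72)CaSi2O6) = 239.256 g/mol; M(MgO) = 40.304 g/mol.
Moles MgO per formula unit = 0.28 Mg ÷ 1 = 0.2800.
MgO fraction = (0.2800 × 40.304) / 239.256 = 11.285/239.256 = 0.0472.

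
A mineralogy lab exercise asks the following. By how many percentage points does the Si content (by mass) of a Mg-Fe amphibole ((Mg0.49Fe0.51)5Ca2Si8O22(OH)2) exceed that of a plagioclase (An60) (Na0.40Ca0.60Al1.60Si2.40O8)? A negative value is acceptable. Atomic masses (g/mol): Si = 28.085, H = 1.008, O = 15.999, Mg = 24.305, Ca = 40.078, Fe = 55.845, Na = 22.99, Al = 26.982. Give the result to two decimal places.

M((Mg0.49Fe0.51)5Ca2Si8O22(OH)2) = 892.780 g/mol, so wt% Si = 224.680/892.780 × 100 = 25.17%.
M(Na0.40Ca0.60Al1.60Si2.40O8) = 271.810 g/mol, so wt% Si = 67.404/271.810 × 100 = 24.80%.
25.17 − 24.80 = 0.37 pp.

0.37 percentage points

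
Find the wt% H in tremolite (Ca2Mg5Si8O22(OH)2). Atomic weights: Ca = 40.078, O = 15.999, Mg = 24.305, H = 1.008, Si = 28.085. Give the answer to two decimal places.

M(Ca2Mg5Si8O22(OH)2) = 812.353 g/mol.
H contributes 2 × 1.008 = 2.016 g per mole.
2.016/812.353 = 0.0025 → 0.25%.

0.25 wt%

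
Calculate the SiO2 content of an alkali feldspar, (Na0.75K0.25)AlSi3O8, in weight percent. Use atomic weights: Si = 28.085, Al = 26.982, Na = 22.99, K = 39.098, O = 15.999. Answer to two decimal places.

Molar mass of (Na0.75K0.25)AlSi3O8 = 0.75×22.99 + 0.25×39.098 + 1×26.982 + 3×28.085 + 8×15.999 = 266.246 g/mol.
Each formula unit contains 3 Si, equivalent to 3/1 = 3.0000 mol SiO2.
M(SiO2) = 1×28.085 + 2×15.999 = 60.083 g/mol.
Mass of SiO2 per formula unit = 3.0000 × 60.083 = 180.249 g.
SiO2 wt% = 180.249 / 266.246 × 100 = 67.70%.

67.70 wt%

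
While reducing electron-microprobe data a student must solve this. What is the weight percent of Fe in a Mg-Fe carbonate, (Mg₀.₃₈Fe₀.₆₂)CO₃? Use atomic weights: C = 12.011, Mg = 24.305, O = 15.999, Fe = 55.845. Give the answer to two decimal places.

Formula mass = 0.38×24.305 + 0.62×55.845 + 1×12.011 + 3×15.999 = 103.868 g/mol, of which 34.624 g is Fe.
So Fe makes up 34.624/103.868 = 0.3333 of the mass, i.e. 33.33%.

33.33 weight percent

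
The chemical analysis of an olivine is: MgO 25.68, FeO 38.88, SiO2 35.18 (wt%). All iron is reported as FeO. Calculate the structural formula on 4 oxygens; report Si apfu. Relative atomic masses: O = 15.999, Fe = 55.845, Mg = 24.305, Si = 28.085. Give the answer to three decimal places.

25.68 wt% MgO ÷ 40.304 g/mol = 0.63716 mol, giving 0.63716 Mg and 0.63716 O.
38.88 wt% FeO ÷ 71.844 g/mol = 0.54117 mol, giving 0.54117 Fe and 0.54117 O.
35.18 wt% SiO2 ÷ 60.083 g/mol = 0.58552 mol, giving 0.58552 Si and 1.17104 O.
Oxygen sums to 2.34937; scaling by 4/2.34937 = 1.70258 puts the formula on 4 O.
Si: 0.58552 × 1.70258 = 0.997 atoms per formula unit.

0.997 Si apfu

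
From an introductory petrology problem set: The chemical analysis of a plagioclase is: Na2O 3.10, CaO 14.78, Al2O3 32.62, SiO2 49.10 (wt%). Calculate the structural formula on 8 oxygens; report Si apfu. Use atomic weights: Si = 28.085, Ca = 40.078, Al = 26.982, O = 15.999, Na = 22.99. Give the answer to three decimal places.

2.248 Si apfu

Na2O: 3.10/61.979 = 0.05002 mol → 0.10004 mol Na, 0.05002 mol O.
CaO: 14.78/56.077 = 0.26357 mol → 0.26357 mol Ca, 0.26357 mol O.
Al2O3: 32.62/101.961 = 0.31993 mol → 0.63986 mol Al, 0.95979 mol O.
SiO2: 49.10/60.083 = 0.81720 mol → 0.81720 mol Si, 1.63440 mol O.
Total oxygen = 2.90778 mol. Normalization factor = 8/2.90778 = 2.75124.
Si per 8 O = 0.81720 × 2.75124 = 2.248.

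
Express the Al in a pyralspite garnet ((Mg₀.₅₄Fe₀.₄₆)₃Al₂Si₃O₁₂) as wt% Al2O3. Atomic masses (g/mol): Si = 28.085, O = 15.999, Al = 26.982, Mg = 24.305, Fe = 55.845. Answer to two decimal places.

Molar mass of (Mg₀.₅₄Fe₀.₄₆)₃Al₂Si₃O₁₂ = 1.62×24.305 + 1.38×55.845 + 2×26.982 + 3×28.085 + 12×15.999 = 446.647 g/mol.
Each formula unit contains 2 Al, equivalent to 2/2 = 1.0000 mol Al2O3.
M(Al2O3) = 2×26.982 + 3×15.999 = 101.961 g/mol.
Mass of Al2O3 per formula unit = 1.0000 × 101.961 = 101.961 g.
Al2O3 wt% = 101.961 / 446.647 × 100 = 22.83%.

22.83 wt%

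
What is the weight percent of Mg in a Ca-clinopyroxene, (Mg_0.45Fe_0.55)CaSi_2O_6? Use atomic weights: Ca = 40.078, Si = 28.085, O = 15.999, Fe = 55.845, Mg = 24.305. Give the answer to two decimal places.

4.68 weight percent

Molar mass of (Mg_0.45Fe_0.55)CaSi_2O_6: 0.45*24.305 + 0.55*55.845 + 1*40.078 + 2*28.085 + 6*15.999 = 233.894 g/mol.
Mass of Mg per formula unit: 0.45 × 24.305 = 10.937 g.
Weight fraction Mg = 10.937 / 233.894 = 0.0468.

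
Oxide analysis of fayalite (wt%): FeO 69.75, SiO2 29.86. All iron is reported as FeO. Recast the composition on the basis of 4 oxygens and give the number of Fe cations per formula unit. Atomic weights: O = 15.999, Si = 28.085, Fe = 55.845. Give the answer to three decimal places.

1.976 Fe apfu

FeO (M=71.844): mol = 0.97085; Fe = 0.97085, O = 0.97085.
SiO2 (M=60.083): mol = 0.49698; Si = 0.49698, O = 0.99396.
ΣO = 1.96481; factor = 4/ΣO = 2.03582.
Fe apfu = 0.97085 × 2.03582 = 1.976.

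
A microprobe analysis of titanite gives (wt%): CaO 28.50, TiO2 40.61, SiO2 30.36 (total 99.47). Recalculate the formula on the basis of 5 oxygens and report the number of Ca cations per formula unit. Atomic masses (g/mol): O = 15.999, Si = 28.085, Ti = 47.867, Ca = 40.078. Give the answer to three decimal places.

CaO (M=56.077): mol = 0.50823; Ca = 0.50823, O = 0.50823.
TiO2 (M=79.865): mol = 0.50848; Ti = 0.50848, O = 1.01696.
SiO2 (M=60.083): mol = 0.50530; Si = 0.50530, O = 1.01060.
ΣO = 2.53579; factor = 5/ΣO = 1.97177.
Ca apfu = 0.50823 × 1.97177 = 1.002.

1.002 Ca apfu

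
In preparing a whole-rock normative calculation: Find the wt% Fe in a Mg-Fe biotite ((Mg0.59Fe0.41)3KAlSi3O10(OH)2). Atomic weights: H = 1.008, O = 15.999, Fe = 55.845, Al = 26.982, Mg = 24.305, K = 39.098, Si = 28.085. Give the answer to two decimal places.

Formula mass = 1.77×24.305 + 1.23×55.845 + 1×39.098 + 1×26.982 + 3×28.085 + 12×15.999 + 2×1.008 = 456.048 g/mol, of which 68.689 g is Fe.
So Fe makes up 68.689/456.048 = 0.1506 of the mass, i.e. 15.06%.

15.06 mass %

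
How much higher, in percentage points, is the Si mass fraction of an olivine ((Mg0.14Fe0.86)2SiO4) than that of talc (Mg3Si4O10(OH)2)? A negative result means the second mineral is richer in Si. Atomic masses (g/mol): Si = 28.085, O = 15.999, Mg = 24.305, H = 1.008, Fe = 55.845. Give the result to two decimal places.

First mineral: 28.085 g Si in 194.940 g formula = 14.41 wt% Si.
Second mineral: 112.340 g Si in 379.259 g formula = 29.62 wt% Si.
14.41% − 29.62% gives a difference of -15.21 percentage points.

-15.21 percentage points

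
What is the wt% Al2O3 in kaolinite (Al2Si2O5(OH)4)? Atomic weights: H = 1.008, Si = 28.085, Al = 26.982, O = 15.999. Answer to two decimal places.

Molar mass of Al2Si2O5(OH)4 = 2×26.982 + 2×28.085 + 9×15.999 + 4×1.008 = 258.157 g/mol.
Each formula unit contains 2 Al, equivalent to 2/2 = 1.0000 mol Al2O3.
M(Al2O3) = 2×26.982 + 3×15.999 = 101.961 g/mol.
Mass of Al2O3 per formula unit = 1.0000 × 101.961 = 101.961 g.
Al2O3 wt% = 101.961 / 258.157 × 100 = 39.50%.

39.50 wt%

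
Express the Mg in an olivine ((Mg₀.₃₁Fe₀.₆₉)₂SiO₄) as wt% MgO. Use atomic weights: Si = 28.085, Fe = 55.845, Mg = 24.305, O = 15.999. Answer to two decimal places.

Molar mass of (Mg₀.₃₁Fe₀.₆₉)₂SiO₄ = 0.62·24.305 + 1.38·55.845 + 1·28.085 + 4·15.999 = 184.216 g/mol.
Each formula unit contains 0.62 Mg, equivalent to 0.62/1 = 0.6200 mol MgO.
M(MgO) = 1×24.305 + 1×15.999 = 40.304 g/mol.
Mass of MgO per formula unit = 0.6200 × 40.304 = 24.988 g.
MgO wt% = 24.988 / 184.216 × 100 = 13.56%.

13.56 wt%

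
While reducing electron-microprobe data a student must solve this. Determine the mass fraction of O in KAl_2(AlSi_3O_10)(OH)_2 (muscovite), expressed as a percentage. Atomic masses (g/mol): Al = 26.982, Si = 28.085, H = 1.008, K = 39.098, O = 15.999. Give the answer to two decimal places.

Formula mass = 1×39.098 + 3×26.982 + 3×28.085 + 12×15.999 + 2×1.008 = 398.303 g/mol, of which 191.988 g is O.
So O makes up 191.988/398.303 = 0.4820 of the mass, i.e. 48.20%.

48.20 weight percent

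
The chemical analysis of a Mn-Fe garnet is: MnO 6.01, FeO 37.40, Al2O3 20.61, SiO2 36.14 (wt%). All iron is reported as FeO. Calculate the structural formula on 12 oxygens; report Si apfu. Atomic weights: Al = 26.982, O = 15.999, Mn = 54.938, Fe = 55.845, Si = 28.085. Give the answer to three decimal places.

MnO: 6.01/70.937 = 0.08472 mol → 0.08472 mol Mn, 0.08472 mol O.
FeO: 37.40/71.844 = 0.52057 mol → 0.52057 mol Fe, 0.52057 mol O.
Al2O3: 20.61/101.961 = 0.20214 mol → 0.40428 mol Al, 0.60642 mol O.
SiO2: 36.14/60.083 = 0.60150 mol → 0.60150 mol Si, 1.20300 mol O.
Total oxygen = 2.41471 mol. Normalization factor = 12/2.41471 = 4.96954.
Si per 12 O = 0.60150 × 4.96954 = 2.989.

2.989 Si apfu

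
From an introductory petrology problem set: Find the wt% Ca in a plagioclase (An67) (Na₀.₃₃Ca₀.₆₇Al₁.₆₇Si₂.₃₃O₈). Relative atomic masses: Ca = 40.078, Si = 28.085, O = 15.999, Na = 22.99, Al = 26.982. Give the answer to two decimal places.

9.84 mass %

Formula mass = 0.33*22.99 + 0.67*40.078 + 1.67*26.982 + 2.33*28.085 + 8*15.999 = 272.929 g/mol, of which 26.852 g is Ca.
So Ca makes up 26.852/272.929 = 0.0984 of the mass, i.e. 9.84%.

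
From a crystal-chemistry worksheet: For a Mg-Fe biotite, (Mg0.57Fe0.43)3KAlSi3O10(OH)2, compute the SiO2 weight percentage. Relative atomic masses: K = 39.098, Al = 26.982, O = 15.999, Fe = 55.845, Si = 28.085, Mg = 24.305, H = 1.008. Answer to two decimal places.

39.36 wt%

Molar mass of (Mg0.57Fe0.43)3KAlSi3O10(OH)2 = 1.71×24.305 + 1.29×55.845 + 1×39.098 + 1×26.982 + 3×28.085 + 12×15.999 + 2×1.008 = 457.941 g/mol.
Each formula unit contains 3 Si, equivalent to 3/1 = 3.0000 mol SiO2.
M(SiO2) = 1×28.085 + 2×15.999 = 60.083 g/mol.
Mass of SiO2 per formula unit = 3.0000 × 60.083 = 180.249 g.
SiO2 wt% = 180.249 / 457.941 × 100 = 39.36%.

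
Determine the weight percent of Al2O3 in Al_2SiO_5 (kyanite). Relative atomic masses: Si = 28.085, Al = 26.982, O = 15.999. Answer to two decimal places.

62.92 wt%

Molar mass of Al_2SiO_5 = 2×26.982 + 1×28.085 + 5×15.999 = 162.044 g/mol.
Each formula unit contains 2 Al, equivalent to 2/2 = 1.0000 mol Al2O3.
M(Al2O3) = 2×26.982 + 3×15.999 = 101.961 g/mol.
Mass of Al2O3 per formula unit = 1.0000 × 101.961 = 101.961 g.
Al2O3 wt% = 101.961 / 162.044 × 100 = 62.92%.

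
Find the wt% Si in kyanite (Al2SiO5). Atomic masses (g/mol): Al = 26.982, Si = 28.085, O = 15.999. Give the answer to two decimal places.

17.33 mass %

M(Al2SiO5) = 162.044 g/mol.
Si contributes 1 × 28.085 = 28.085 g per mole.
28.085/162.044 = 0.1733 → 17.33%.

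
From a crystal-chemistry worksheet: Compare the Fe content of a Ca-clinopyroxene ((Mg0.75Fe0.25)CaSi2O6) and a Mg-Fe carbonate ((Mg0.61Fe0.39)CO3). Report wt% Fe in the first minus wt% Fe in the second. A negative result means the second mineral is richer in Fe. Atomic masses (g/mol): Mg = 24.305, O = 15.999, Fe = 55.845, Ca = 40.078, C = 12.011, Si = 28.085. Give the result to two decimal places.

-16.32 percentage points

First mineral: 13.961 g Fe in 224.432 g formula = 6.22 wt% Fe.
Second mineral: 21.780 g Fe in 96.614 g formula = 22.54 wt% Fe.
6.22% − 22.54% gives a difference of -16.32 percentage points.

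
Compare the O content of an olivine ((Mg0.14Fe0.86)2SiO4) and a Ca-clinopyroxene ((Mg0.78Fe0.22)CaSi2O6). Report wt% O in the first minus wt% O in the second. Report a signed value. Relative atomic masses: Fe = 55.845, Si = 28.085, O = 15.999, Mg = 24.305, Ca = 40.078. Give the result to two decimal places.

-10.12 percentage points

O in (Mg0.14Fe0.86)2SiO4: molar mass 194.940 g/mol; 4×15.999 = 63.996 g → 32.83 wt%.
O in (Mg0.78Fe0.22)CaSi2O6: molar mass 223.486 g/mol; 6×15.999 = 95.994 g → 42.95 wt%.
Difference = 32.83 − 42.95 = -10.12 percentage points.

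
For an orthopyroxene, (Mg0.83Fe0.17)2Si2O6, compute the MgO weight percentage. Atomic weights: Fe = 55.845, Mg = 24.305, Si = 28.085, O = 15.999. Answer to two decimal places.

31.63 wt%

M((Mg0.83Fe0.17)2Si2O6) = 211.498 g/mol; M(MgO) = 40.304 g/mol.
Moles MgO per formula unit = 1.66 Mg ÷ 1 = 1.6600.
MgO fraction = (1.6600 × 40.304) / 211.498 = 66.905/211.498 = 0.3163.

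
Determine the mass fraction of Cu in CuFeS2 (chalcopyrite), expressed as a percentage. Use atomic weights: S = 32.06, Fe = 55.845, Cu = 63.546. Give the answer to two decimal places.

34.63 weight percent

Formula mass = 1·63.546 + 1·55.845 + 2·32.06 = 183.511 g/mol, of which 63.546 g is Cu.
So Cu makes up 63.546/183.511 = 0.3463 of the mass, i.e. 34.63%.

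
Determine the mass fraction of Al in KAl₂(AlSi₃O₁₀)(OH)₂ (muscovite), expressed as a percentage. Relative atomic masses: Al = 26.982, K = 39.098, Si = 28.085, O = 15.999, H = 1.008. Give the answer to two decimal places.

Molar mass of KAl₂(AlSi₃O₁₀)(OH)₂: 1*39.098 + 3*26.982 + 3*28.085 + 12*15.999 + 2*1.008 = 398.303 g/mol.
Mass of Al per formula unit: 3 × 26.982 = 80.946 g.
Weight fraction Al = 80.946 / 398.303 = 0.2032.

20.32 weight percent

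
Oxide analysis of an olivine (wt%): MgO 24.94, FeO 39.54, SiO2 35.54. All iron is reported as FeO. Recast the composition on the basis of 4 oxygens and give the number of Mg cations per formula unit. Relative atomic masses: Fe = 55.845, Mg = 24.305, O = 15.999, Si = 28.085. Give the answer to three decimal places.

1.052 Mg apfu

MgO (M=40.304): mol = 0.61880; Mg = 0.61880, O = 0.61880.
FeO (M=71.844): mol = 0.55036; Fe = 0.55036, O = 0.55036.
SiO2 (M=60.083): mol = 0.59152; Si = 0.59152, O = 1.18304.
ΣO = 2.35220; factor = 4/ΣO = 1.70054.
Mg apfu = 0.61880 × 1.70054 = 1.052.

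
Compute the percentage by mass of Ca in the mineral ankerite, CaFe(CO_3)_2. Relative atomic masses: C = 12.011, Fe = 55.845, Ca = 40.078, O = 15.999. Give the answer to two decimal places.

Formula mass = 1*40.078 + 1*55.845 + 2*12.011 + 6*15.999 = 215.939 g/mol, of which 40.078 g is Ca.
So Ca makes up 40.078/215.939 = 0.1856 of the mass, i.e. 18.56%.

18.56 wt%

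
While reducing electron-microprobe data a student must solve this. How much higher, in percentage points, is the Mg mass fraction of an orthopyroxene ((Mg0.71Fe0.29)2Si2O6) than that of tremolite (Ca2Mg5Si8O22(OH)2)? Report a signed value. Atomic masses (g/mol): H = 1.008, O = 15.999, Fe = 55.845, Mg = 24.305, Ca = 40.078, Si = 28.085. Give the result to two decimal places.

Mg in (Mg0.71Fe0.29)2Si2O6: molar mass 219.067 g/mol; 1.42×24.305 = 34.513 g → 15.75 wt%.
Mg in Ca2Mg5Si8O22(OH)2: molar mass 812.353 g/mol; 5×24.305 = 121.525 g → 14.96 wt%.
Difference = 15.75 − 14.96 = 0.79 percentage points.

0.79 percentage points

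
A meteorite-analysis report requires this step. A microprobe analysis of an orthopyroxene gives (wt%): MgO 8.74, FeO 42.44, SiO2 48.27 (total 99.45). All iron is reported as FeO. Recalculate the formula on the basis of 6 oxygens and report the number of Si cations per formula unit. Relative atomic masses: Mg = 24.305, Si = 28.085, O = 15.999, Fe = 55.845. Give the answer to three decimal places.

8.74 wt% MgO ÷ 40.304 g/mol = 0.21685 mol, giving 0.21685 Mg and 0.21685 O.
42.44 wt% FeO ÷ 71.844 g/mol = 0.59072 mol, giving 0.59072 Fe and 0.59072 O.
48.27 wt% SiO2 ÷ 60.083 g/mol = 0.80339 mol, giving 0.80339 Si and 1.60678 O.
Oxygen sums to 2.41435; scaling by 6/2.41435 = 2.48514 puts the formula on 6 O.
Si: 0.80339 × 2.48514 = 1.997 atoms per formula unit.

1.997 Si apfu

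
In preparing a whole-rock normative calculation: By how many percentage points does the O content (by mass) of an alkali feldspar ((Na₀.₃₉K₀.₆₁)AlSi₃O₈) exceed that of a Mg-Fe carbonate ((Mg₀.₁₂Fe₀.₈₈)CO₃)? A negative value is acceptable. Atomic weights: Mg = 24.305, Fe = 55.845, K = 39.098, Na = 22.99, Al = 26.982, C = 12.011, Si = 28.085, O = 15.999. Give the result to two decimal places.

4.22 percentage points

First mineral: 127.992 g O in 272.045 g formula = 47.05 wt% O.
Second mineral: 47.997 g O in 112.068 g formula = 42.83 wt% O.
47.05% − 42.83% gives a difference of 4.22 percentage points.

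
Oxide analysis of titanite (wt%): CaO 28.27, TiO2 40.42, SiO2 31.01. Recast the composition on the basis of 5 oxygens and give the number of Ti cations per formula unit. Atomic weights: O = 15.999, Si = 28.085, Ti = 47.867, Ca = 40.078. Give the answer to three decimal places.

CaO (M=56.077): mol = 0.50413; Ca = 0.50413, O = 0.50413.
TiO2 (M=79.865): mol = 0.50610; Ti = 0.50610, O = 1.01220.
SiO2 (M=60.083): mol = 0.51612; Si = 0.51612, O = 1.03224.
ΣO = 2.54857; factor = 5/ΣO = 1.96188.
Ti apfu = 0.50610 × 1.96188 = 0.993.

0.993 Ti apfu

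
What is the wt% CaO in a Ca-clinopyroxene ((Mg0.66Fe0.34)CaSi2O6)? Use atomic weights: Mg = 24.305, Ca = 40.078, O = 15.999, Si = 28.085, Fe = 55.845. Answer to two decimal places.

24.67 wt%

Molar mass of (Mg0.66Fe0.34)CaSi2O6 = 0.66·24.305 + 0.34·55.845 + 1·40.078 + 2·28.085 + 6·15.999 = 227.271 g/mol.
Each formula unit contains 1 Ca, equivalent to 1/1 = 1.0000 mol CaO.
M(CaO) = 1×40.078 + 1×15.999 = 56.077 g/mol.
Mass of CaO per formula unit = 1.0000 × 56.077 = 56.077 g.
CaO wt% = 56.077 / 227.271 × 100 = 24.67%.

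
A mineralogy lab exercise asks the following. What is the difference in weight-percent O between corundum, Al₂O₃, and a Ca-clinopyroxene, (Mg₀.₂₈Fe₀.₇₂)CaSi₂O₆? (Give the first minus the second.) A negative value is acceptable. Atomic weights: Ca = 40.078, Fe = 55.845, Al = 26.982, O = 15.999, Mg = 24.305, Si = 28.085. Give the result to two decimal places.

O in Al₂O₃: molar mass 101.961 g/mol; 3×15.999 = 47.997 g → 47.07 wt%.
O in (Mg₀.₂₈Fe₀.₇₂)CaSi₂O₆: molar mass 239.256 g/mol; 6×15.999 = 95.994 g → 40.12 wt%.
Difference = 47.07 − 40.12 = 6.95 percentage points.

6.95 percentage points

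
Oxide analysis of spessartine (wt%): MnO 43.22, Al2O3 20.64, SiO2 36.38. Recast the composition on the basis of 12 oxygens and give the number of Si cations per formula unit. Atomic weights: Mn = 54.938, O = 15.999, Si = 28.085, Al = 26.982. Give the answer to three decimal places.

2.993 Si apfu

43.22 wt% MnO ÷ 70.937 g/mol = 0.60927 mol, giving 0.60927 Mn and 0.60927 O.
20.64 wt% Al2O3 ÷ 101.961 g/mol = 0.20243 mol, giving 0.40486 Al and 0.60729 O.
36.38 wt% SiO2 ÷ 60.083 g/mol = 0.60550 mol, giving 0.60550 Si and 1.21100 O.
Oxygen sums to 2.42756; scaling by 12/2.42756 = 4.94324 puts the formula on 12 O.
Si: 0.60550 × 4.94324 = 2.993 atoms per formula unit.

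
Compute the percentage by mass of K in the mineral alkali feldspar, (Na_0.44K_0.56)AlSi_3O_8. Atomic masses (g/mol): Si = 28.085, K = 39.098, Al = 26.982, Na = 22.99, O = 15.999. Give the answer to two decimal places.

8.07 weight percent

Formula mass = 0.44·22.99 + 0.56·39.098 + 1·26.982 + 3·28.085 + 8·15.999 = 271.239 g/mol, of which 21.895 g is K.
So K makes up 21.895/271.239 = 0.0807 of the mass, i.e. 8.07%.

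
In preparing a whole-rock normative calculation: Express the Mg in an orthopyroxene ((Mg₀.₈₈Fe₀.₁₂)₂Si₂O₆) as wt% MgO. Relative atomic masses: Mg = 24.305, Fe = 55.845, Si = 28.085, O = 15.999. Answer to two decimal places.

34.05 wt%

Molar mass of (Mg₀.₈₈Fe₀.₁₂)₂Si₂O₆ = 1.76*24.305 + 0.24*55.845 + 2*28.085 + 6*15.999 = 208.344 g/mol.
Each formula unit contains 1.76 Mg, equivalent to 1.76/1 = 1.7600 mol MgO.
M(MgO) = 1×24.305 + 1×15.999 = 40.304 g/mol.
Mass of MgO per formula unit = 1.7600 × 40.304 = 70.935 g.
MgO wt% = 70.935 / 208.344 × 100 = 34.05%.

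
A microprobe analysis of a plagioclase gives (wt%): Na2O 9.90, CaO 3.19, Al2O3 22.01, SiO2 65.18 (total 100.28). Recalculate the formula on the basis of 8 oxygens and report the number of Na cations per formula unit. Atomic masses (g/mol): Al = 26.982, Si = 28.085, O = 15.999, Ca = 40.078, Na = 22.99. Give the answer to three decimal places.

0.842 Na apfu

9.90 wt% Na2O ÷ 61.979 g/mol = 0.15973 mol, giving 0.31946 Na and 0.15973 O.
3.19 wt% CaO ÷ 56.077 g/mol = 0.05689 mol, giving 0.05689 Ca and 0.05689 O.
22.01 wt% Al2O3 ÷ 101.961 g/mol = 0.21587 mol, giving 0.43174 Al and 0.64761 O.
65.18 wt% SiO2 ÷ 60.083 g/mol = 1.08483 mol, giving 1.08483 Si and 2.16966 O.
Oxygen sums to 3.03389; scaling by 8/3.03389 = 2.63688 puts the formula on 8 O.
Na: 0.31946 × 2.63688 = 0.842 atoms per formula unit.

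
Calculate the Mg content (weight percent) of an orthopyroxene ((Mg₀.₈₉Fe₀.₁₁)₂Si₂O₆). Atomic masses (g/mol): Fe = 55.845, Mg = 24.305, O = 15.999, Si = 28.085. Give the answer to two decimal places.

M((Mg₀.₈₉Fe₀.₁₁)₂Si₂O₆) = 207.713 g/mol.
Mg contributes 1.78 × 24.305 = 43.263 g per mole.
43.263/207.713 = 0.2083 → 20.83%.

20.83 weight percent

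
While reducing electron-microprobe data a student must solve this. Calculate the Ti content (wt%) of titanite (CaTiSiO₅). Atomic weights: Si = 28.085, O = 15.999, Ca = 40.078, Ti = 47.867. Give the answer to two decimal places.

24.42 wt%

Formula mass = 1×40.078 + 1×47.867 + 1×28.085 + 5×15.999 = 196.025 g/mol, of which 47.867 g is Ti.
So Ti makes up 47.867/196.025 = 0.2442 of the mass, i.e. 24.42%.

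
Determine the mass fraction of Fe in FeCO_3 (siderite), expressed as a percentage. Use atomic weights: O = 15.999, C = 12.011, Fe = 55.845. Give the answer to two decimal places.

M(FeCO_3) = 115.853 g/mol.
Fe contributes 1 × 55.845 = 55.845 g per mole.
55.845/115.853 = 0.4820 → 48.20%.

48.20 mass %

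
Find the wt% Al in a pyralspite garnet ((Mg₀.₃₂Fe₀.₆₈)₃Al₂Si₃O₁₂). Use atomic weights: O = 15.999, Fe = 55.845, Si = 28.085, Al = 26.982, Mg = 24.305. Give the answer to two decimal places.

Molar mass of (Mg₀.₃₂Fe₀.₆₈)₃Al₂Si₃O₁₂: 0.96·24.305 + 2.04·55.845 + 2·26.982 + 3·28.085 + 12·15.999 = 467.464 g/mol.
Mass of Al per formula unit: 2 × 26.982 = 53.964 g.
Weight fraction Al = 53.964 / 467.464 = 0.1154.

11.54 wt%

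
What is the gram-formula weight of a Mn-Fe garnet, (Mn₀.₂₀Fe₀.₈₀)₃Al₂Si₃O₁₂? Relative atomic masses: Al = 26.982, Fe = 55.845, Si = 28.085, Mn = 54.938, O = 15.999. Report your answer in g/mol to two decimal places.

497.20 g/mol

Mn: 0.60 × 54.938 = 32.9628
Fe: 2.40 × 55.845 = 134.0280
Al: 2 × 26.982 = 53.9640
Si: 3 × 28.085 = 84.2550
O: 12 × 15.999 = 191.9880
Summing the contributions gives the formula mass.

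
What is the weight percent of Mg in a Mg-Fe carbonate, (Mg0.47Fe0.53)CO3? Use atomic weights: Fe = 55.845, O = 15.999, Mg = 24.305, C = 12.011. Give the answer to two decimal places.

M((Mg0.47Fe0.53)CO3) = 101.029 g/mol.
Mg contributes 0.47 × 24.305 = 11.423 g per mole.
11.423/101.029 = 0.1131 → 11.31%.

11.31 mass %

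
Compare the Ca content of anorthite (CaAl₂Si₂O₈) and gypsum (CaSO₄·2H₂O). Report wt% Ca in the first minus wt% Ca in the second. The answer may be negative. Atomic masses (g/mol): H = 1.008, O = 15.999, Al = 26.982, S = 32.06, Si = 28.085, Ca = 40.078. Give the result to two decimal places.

First mineral: 40.078 g Ca in 278.204 g formula = 14.41 wt% Ca.
Second mineral: 40.078 g Ca in 172.164 g formula = 23.28 wt% Ca.
14.41% − 23.28% gives a difference of -8.87 percentage points.

-8.87 percentage points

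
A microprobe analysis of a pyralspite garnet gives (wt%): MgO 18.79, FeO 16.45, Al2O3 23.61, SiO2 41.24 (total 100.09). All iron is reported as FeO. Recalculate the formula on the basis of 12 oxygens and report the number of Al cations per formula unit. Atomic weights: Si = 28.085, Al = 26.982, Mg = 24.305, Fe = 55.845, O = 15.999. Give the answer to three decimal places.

MgO: 18.79/40.304 = 0.46621 mol → 0.46621 mol Mg, 0.46621 mol O.
FeO: 16.45/71.844 = 0.22897 mol → 0.22897 mol Fe, 0.22897 mol O.
Al2O3: 23.61/101.961 = 0.23156 mol → 0.46312 mol Al, 0.69468 mol O.
SiO2: 41.24/60.083 = 0.68638 mol → 0.68638 mol Si, 1.37276 mol O.
Total oxygen = 2.76262 mol. Normalization factor = 12/2.76262 = 4.34370.
Al per 12 O = 0.46312 × 4.34370 = 2.012.

2.012 Al apfu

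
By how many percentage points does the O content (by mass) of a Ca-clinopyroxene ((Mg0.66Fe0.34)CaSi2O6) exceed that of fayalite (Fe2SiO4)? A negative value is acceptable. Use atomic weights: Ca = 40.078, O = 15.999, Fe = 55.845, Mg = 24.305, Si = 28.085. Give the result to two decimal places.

10.83 percentage points

M((Mg0.66Fe0.34)CaSi2O6) = 227.271 g/mol, so wt% O = 95.994/227.271 × 100 = 42.24%.
M(Fe2SiO4) = 203.771 g/mol, so wt% O = 63.996/203.771 × 100 = 31.41%.
42.24 − 31.41 = 10.83 pp.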